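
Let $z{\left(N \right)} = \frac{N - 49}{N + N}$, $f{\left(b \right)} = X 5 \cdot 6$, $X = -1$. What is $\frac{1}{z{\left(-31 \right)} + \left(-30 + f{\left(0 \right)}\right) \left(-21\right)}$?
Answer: $\frac{31}{39100} \approx 0.00079284$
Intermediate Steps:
$f{\left(b \right)} = -30$ ($f{\left(b \right)} = \left(-1\right) 5 \cdot 6 = \left(-5\right) 6 = -30$)
$z{\left(N \right)} = \frac{-49 + N}{2 N}$
$\frac{1}{z{\left(-31 \right)} + \left(-30 + f{\left(0 \right)}\right) \left(-21\right)} = \frac{1}{\frac{-49 - 31}{2 \left(-31\right)} + \left(-30 - 30\right) \left(-21\right)} = \frac{1}{\frac{1}{2} \left(- \frac{1}{31}\right) \left(-80\right) - -1260} = \frac{1}{\frac{40}{31} + 1260} = \frac{1}{\frac{39100}{31}} = \frac{31}{39100}$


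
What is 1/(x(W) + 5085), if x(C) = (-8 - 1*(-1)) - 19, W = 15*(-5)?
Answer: 1/5059 ≈ 0.00019767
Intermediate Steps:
W = -75
x(C) = -26 (x(C) = (-8 + 1) - 19 = -7 - 19 = -26)
1/(x(W) + 5085) = 1/(-26 + 5085) = 1/5059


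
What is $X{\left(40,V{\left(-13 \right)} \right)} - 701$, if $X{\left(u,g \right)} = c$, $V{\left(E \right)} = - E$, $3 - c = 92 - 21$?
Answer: $-769$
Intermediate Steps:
$c = -68$ ($c = 3 - \left(92 - 21\right) = 3 - 71 = -68$)
$X{\left(u,g \right)} = -68$
$X{\left(40,V{\left(-13 \right)} \right)} - 701 = -68 - 701 = -769$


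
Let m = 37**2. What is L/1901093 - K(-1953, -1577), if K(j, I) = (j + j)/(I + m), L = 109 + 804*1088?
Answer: -3621849085/197713672 ≈ -18.319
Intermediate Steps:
m = 1369
L = 874861 (L = 109 + 874752 = 874861)
K(j, I) = 2*j/(1369 + I) (K(j, I) = (j + j)/(I + 1369) = (2*j)/(1369 + I) = 2*j/(1369 + I))
L/1901093 - K(-1953, -1577) = 874861/1901093 - 2*(-1953)/(1369 - 1577) = 874861*(1/1901093) - 2*(-1953)/(-208) = 874861/1901093 - 2*(-1953)*(-1)/208 = 874861/1901093 - 1*1953/104 = 874861/1901093 - 1953/104 = -3621849085/197713672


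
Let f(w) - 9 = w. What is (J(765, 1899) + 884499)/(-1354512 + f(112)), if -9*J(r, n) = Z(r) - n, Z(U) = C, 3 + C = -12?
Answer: -2654135/4063173 ≈ -0.65322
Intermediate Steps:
C = -15 (C = -3 - 12 = -15)
f(w) = 9 + w
Z(U) = -15
J(r, n) = 5/3 + n/9 (J(r, n) = -(-15 - n)/9 = 5/3 + n/9)
(J(765, 1899) + 884499)/(-1354512 + f(112)) = ((5/3 + (⅑)*1899) + 884499)/(-1354512 + (9 + 112)) = ((5/3 + 211) + 884499)/(-1354512 + 121) = (638/3 + 884499)/(-1354391) = (2654135/3)*(-1/1354391) = -2654135/4063173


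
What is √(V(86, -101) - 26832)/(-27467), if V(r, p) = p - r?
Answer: -I*√27019/27467 ≈ -0.0059844*I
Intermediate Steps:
√(V(86, -101) - 26832)/(-27467) = √((-101 - 1*86) - 26832)/(-27467) = √((-101 - 86) - 26832)*(-1/27467) = √(-187 - 26832)*(-1/27467) = √(-27019)*(-1/27467) = (I*√27019)*(-1/27467) = -I*√27019/27467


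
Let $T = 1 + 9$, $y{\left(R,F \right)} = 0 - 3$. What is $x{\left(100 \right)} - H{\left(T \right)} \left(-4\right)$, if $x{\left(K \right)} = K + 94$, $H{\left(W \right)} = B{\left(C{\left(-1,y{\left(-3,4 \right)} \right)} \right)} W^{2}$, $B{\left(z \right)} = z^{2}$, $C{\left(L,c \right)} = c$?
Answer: $3794$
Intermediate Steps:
$y{\left(R,F \right)} = -3$
$T = 10$
$H{\left(W \right)} = 9 W^{2}$ ($H{\left(W \right)} = \left(-3\right)^{2} W^{2} = 9 W^{2}$)
$x{\left(K \right)} = 94 + K$
$x{\left(100 \right)} - H{\left(T \right)} \left(-4\right) = \left(94 + 100\right) - 9 \cdot 10^{2} \left(-4\right) = 194 - 9 \cdot 100 \left(-4\right) = 194 - 900 \left(-4\right) = 194 - -3600 = 194 + 3600 = 3794$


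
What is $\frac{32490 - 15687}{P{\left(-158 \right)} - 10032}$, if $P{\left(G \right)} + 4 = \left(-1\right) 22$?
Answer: $- \frac{16803}{10058} \approx -1.6706$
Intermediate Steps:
$P{\left(G \right)} = -26$ ($P{\left(G \right)} = -4 - 22 = -26$)
$\frac{32490 - 15687}{P{\left(-158 \right)} - 10032} = \frac{32490 - 15687}{-26 - 10032} = \frac{16803}{-10058} = 16803 \left(- \frac{1}{10058}\right) = - \frac{16803}{10058}$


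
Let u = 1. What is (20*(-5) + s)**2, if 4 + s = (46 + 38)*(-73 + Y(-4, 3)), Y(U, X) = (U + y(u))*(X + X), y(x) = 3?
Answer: 45427600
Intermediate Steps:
Y(U, X) = 2*X*(3 + U) (Y(U, X) = (U + 3)*(X + X) = (3 + U)*(2*X) = 2*X*(3 + U))
s = -6640 (s = -4 + (46 + 38)*(-73 + 2*3*(3 - 4)) = -4 + 84*(-73 + 2*3*(-1)) = -4 + 84*(-73 - 6) = -4 + 84*(-79) = -4 - 6636 = -6640)
(20*(-5) + s)**2 = (20*(-5) - 6640)**2 = (-100 - 6640)**2 = (-6740)**2 = 45427600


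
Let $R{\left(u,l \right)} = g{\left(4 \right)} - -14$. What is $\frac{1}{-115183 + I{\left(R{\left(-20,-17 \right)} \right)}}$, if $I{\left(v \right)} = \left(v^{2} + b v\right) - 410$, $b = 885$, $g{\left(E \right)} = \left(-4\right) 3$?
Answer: $- \frac{1}{113819} \approx -8.7859 \cdot 10^{-6}$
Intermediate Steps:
$g{\left(E \right)} = -12$
$R{\left(u,l \right)} = 2$ ($R{\left(u,l \right)} = -12 - -14 = -12 + 14 = 2$)
$I{\left(v \right)} = -410 + v^{2} + 885 v$ ($I{\left(v \right)} = \left(v^{2} + 885 v\right) - 410 = -410 + v^{2} + 885 v$)
$\frac{1}{-115183 + I{\left(R{\left(-20,-17 \right)} \right)}} = \frac{1}{-115183 + \left(-410 + 2^{2} + 885 \cdot 2\right)} = \frac{1}{-115183 + \left(-410 + 4 + 1770\right)} = \frac{1}{-115183 + 1364} = \frac{1}{-113819} = - \frac{1}{113819}$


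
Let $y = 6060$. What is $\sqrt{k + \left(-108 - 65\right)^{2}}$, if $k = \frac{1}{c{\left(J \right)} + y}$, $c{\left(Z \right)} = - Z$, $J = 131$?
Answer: $\frac{\sqrt{177449042}}{77} \approx 173.0$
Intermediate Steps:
$k = \frac{1}{5929}$ ($k = \frac{1}{\left(-1\right) 131 + 6060} = \frac{1}{-131 + 6060} = \frac{1}{5929} \approx 0.00016866$)
$\sqrt{k + \left(-108 - 65\right)^{2}} = \sqrt{\frac{1}{5929} + \left(-108 - 65\right)^{2}} = \sqrt{\frac{1}{5929} + \left(-173\right)^{2}} = \sqrt{\frac{1}{5929} + 29929} = \sqrt{\frac{177449042}{5929}} = \frac{\sqrt{177449042}}{77}$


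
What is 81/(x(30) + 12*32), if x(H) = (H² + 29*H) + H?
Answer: 27/728 ≈ 0.037088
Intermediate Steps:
x(H) = H² + 30*H
81/(x(30) + 12*32) = 81/(30*(30 + 30) + 12*32) = 81/(30*60 + 384) = 81/(1800 + 384) = 81/2184 = (1/2184)*81 = 27/728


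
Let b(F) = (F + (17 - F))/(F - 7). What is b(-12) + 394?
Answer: 7469/19 ≈ 393.11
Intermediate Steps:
b(F) = 17/(-7 + F)
b(-12) + 394 = 17/(-7 - 12) + 394 = 17/(-19) + 394 = 17*(-1/19) + 394 = -17/19 + 394 = 7469/19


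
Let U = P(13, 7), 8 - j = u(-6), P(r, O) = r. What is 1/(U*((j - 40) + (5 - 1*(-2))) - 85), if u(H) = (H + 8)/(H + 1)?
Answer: -5/2024 ≈ -0.0024704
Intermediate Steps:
u(H) = (8 + H)/(1 + H)
j = 42/5 (j = 8 - (8 - 6)/(1 - 6) = 8 - 2/(-5) = 8 - (-1)*2/5 = 8 - 1*(-2/5) = 8 + 2/5 = 42/5 ≈ 8.4000)
U = 13
1/(U*((j - 40) + (5 - 1*(-2))) - 85) = 1/(13*((42/5 - 40) + (5 - 1*(-2))) - 85) = 1/(13*(-158/5 + (5 + 2)) - 85) = 1/(13*(-158/5 + 7) - 85) = 1/(13*(-123/5) - 85) = 1/(-1599/5 - 85) = 1/(-2024/5) = -5/2024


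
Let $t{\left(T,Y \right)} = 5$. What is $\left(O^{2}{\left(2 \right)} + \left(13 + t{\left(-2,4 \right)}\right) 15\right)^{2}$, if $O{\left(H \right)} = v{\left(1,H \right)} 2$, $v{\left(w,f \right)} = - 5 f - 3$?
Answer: $894916$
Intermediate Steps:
$v{\left(w,f \right)} = -3 - 5 f$
$O{\left(H \right)} = -6 - 10 H$ ($O{\left(H \right)} = \left(-3 - 5 H\right) 2 = -6 - 10 H$)
$\left(O^{2}{\left(2 \right)} + \left(13 + t{\left(-2,4 \right)}\right) 15\right)^{2} = \left(\left(-6 - 20\right)^{2} + \left(13 + 5\right) 15\right)^{2} = \left(\left(-6 - 20\right)^{2} + 18 \cdot 15\right)^{2} = \left(\left(-26\right)^{2} + 270\right)^{2} = \left(676 + 270\right)^{2} = 946^{2} = 894916$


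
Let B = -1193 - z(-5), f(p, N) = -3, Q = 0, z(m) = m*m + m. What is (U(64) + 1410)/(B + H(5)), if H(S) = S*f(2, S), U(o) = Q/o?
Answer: -705/614 ≈ -1.1482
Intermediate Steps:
z(m) = m + m² (z(m) = m² + m = m + m²)
B = -1213 (B = -1193 - (-5)*(1 - 5) = -1193 - (-5)*(-4) = -1193 - 1*20 = -1193 - 20 = -1213)
U(o) = 0 (U(o) = 0/o = 0)
H(S) = -3*S (H(S) = S*(-3) = -3*S)
(U(64) + 1410)/(B + H(5)) = (0 + 1410)/(-1213 - 3*5) = 1410/(-1213 - 15) = 1410/(-1228) = 1410*(-1/1228) = -705/614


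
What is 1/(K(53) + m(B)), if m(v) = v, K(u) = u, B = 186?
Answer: 1/239 ≈ 0.0041841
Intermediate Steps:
1/(K(53) + m(B)) = 1/(53 + 186) = 1/239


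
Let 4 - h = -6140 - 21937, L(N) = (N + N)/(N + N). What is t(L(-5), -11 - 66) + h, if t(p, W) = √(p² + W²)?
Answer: 28081 + √5930 ≈ 28158.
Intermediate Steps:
L(N) = 1 (L(N) = (2*N)/((2*N)) = (2*N)*(1/(2*N)) = 1)
t(p, W) = √(W² + p²)
h = 28081 (h = 4 - (-6140 - 21937) = 4 - 1*(-28077) = 4 + 28077 = 28081)
t(L(-5), -11 - 66) + h = √((-11 - 66)² + 1²) + 28081 = √((-77)² + 1) + 28081 = √(5929 + 1) + 28081 = √5930 + 28081 = 28081 + √5930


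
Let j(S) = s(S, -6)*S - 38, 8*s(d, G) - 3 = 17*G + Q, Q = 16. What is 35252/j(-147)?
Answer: 282016/11897 ≈ 23.705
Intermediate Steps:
s(d, G) = 19/8 + 17*G/8 (s(d, G) = 3/8 + (17*G + 16)/8 = 3/8 + (16 + 17*G)/8 = 3/8 + (2 + 17*G/8) = 19/8 + 17*G/8)
j(S) = -38 - 83*S/8 (j(S) = (19/8 + (17/8)*(-6))*S - 38 = (19/8 - 51/4)*S - 38 = -83*S/8 - 38 = -38 - 83*S/8)
35252/j(-147) = 35252/(-38 - 83/8*(-147)) = 35252/(-38 + 12201/8) = 35252/(11897/8) = 35252*(8/11897) = 282016/11897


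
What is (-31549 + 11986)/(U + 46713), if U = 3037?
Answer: -19563/49750 ≈ -0.39323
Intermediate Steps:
(-31549 + 11986)/(U + 46713) = (-31549 + 11986)/(3037 + 46713) = -19563/49750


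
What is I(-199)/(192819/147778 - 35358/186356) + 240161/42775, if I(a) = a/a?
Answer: 213820514390891/32838199650900 ≈ 6.5113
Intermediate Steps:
I(a) = 1
I(-199)/(192819/147778 - 35358/186356) + 240161/42775 = 1/(192819/147778 - 35358/186356) + 240161/42775 = 1/(192819*(1/147778) - 35358*1/186356) + 240161*(1/42775) = 1/(192819/147778 - 17679/93178) + 240161/42775 = 1/(3838480380/3442414621) + 240161/42775 = 1*(3442414621/3838480380) + 240161/42775 = 3442414621/3838480380 + 240161/42775 = 213820514390891/32838199650900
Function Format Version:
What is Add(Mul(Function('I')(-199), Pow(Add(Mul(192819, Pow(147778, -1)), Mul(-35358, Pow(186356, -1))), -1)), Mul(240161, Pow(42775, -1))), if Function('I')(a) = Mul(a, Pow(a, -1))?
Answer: Rational(213820514390891, 32838199650900) ≈ 6.5113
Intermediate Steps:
Function('I')(a) = 1
Add(Mul(Function('I')(-199), Pow(Add(Mul(192819, Pow(147778, -1)), Mul(-35358, Pow(186356, -1))), -1)), Mul(240161, Pow(42775, -1))) = Add(Mul(1, Pow(Add(Mul(192819, Pow(147778, -1)), Mul(-35358, Pow(186356, -1))), -1)), Mul(240161, Pow(42775, -1))) = Add(Mul(1, Pow(Add(Mul(192819, Rational(1, 147778)), Mul(-35358, Rational(1, 186356))), -1)), Mul(240161, Rational(1, 42775))) = Add(Mul(1, Pow(Add(Rational(192819, 147778), Rational(-17679, 93178)), -1)), Rational(240161, 42775)) = Add(Mul(1, Pow(Rational(3838480380, 3442414621), -1)), Rational(240161, 42775)) = Add(Mul(1, Rational(3442414621, 3838480380)), Rational(240161, 42775)) = Add(Rational(3442414621, 3838480380), Rational(240161, 42775)) = Rational(213820514390891, 32838199650900)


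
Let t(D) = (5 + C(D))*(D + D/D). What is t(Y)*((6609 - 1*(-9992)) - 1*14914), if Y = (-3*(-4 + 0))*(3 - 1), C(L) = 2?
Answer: 295225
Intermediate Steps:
Y = 24 (Y = -3*(-4)*2 = 12*2 = 24)
t(D) = 7 + 7*D (t(D) = (5 + 2)*(D + D/D) = 7*(D + 1) = 7*(1 + D) = 7 + 7*D)
t(Y)*((6609 - 1*(-9992)) - 1*14914) = (7 + 7*24)*((6609 - 1*(-9992)) - 1*14914) = (7 + 168)*((6609 + 9992) - 14914) = 175*(16601 - 14914) = 175*1687 = 295225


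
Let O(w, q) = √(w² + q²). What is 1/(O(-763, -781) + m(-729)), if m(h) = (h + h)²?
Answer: 1062882/2259435695783 - √1192130/4518871391566 ≈ 4.7018e-7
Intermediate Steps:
O(w, q) = √(q² + w²)
m(h) = 4*h² (m(h) = (2*h)² = 4*h²)
1/(O(-763, -781) + m(-729)) = 1/(√((-781)² + (-763)²) + 4*(-729)²) = 1/(√(609961 + 582169) + 4*531441) = 1/(√1192130 + 2125764) = 1/(2125764 + √1192130)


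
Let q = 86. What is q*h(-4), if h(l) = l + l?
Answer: -688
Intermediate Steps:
h(l) = 2*l
q*h(-4) = 86*(2*(-4)) = 86*(-8) = -688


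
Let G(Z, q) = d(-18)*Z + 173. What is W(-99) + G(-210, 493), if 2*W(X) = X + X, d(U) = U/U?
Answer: -136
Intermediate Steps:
d(U) = 1
W(X) = X (W(X) = (X + X)/2 = (2*X)/2 = X)
G(Z, q) = 173 + Z (G(Z, q) = 1*Z + 173 = Z + 173 = 173 + Z)
W(-99) + G(-210, 493) = -99 + (173 - 210) = -99 - 37 = -136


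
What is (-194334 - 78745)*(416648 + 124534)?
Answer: -147785439378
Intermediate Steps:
(-194334 - 78745)*(416648 + 124534) = -273079*541182 = -147785439378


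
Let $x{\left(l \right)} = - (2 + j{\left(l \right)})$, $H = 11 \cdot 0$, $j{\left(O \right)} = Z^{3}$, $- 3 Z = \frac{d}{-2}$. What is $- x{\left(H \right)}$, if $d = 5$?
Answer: $\frac{557}{216} \approx 2.5787$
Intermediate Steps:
$Z = \frac{5}{6}$ ($Z = - \frac{\frac{1}{-2} \cdot 5}{3} = - \frac{\left(- \frac{1}{2}\right) 5}{3} = \left(- \frac{1}{3}\right) \left(- \frac{5}{2}\right) = \frac{5}{6} \approx 0.83333$)
$j{\left(O \right)} = \frac{125}{216}$ ($j{\left(O \right)} = \left(\frac{5}{6}\right)^{3} = \frac{125}{216}$)
$H = 0$
$x{\left(l \right)} = - \frac{557}{216}$ ($x{\left(l \right)} = - (2 + \frac{125}{216}) = \left(-1\right) \frac{557}{216} = - \frac{557}{216}$)
$- x{\left(H \right)} = \left(-1\right) \left(- \frac{557}{216}\right) = \frac{557}{216}$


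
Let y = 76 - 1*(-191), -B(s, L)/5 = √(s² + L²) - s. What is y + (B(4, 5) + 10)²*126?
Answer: 242817 - 37800*√41 ≈ 778.90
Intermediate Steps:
B(s, L) = -5*√(L² + s²) + 5*s (B(s, L) = -5*(√(s² + L²) - s) = -5*(√(L² + s²) - s) = -5*√(L² + s²) + 5*s)
y = 267 (y = 76 + 191 = 267)
y + (B(4, 5) + 10)²*126 = 267 + ((-5*√(5² + 4²) + 5*4) + 10)²*126 = 267 + ((-5*√(25 + 16) + 20) + 10)²*126 = 267 + ((-5*√41 + 20) + 10)²*126 = 267 + ((20 - 5*√41) + 10)²*126 = 267 + (30 - 5*√41)²*126 = 267 + 126*(30 - 5*√41)²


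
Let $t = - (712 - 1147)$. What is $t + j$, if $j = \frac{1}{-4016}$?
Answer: $\frac{1746959}{4016} \approx 435.0$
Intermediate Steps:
$t = 435$ ($t = \left(-1\right) \left(-435\right) = 435$)
$j = - \frac{1}{4016} \approx -0.000249$
$t + j = 435 - \frac{1}{4016} = \frac{1746959}{4016}$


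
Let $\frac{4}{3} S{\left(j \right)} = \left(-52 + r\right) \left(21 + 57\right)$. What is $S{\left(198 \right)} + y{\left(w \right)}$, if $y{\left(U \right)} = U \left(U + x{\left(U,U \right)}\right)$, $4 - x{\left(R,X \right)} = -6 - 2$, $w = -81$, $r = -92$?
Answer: $-2835$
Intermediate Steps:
$x{\left(R,X \right)} = 12$ ($x{\left(R,X \right)} = 4 - \left(-6 - 2\right) = 4 - -8 = 4 + 8 = 12$)
$S{\left(j \right)} = -8424$ ($S{\left(j \right)} = \frac{3 \left(-52 - 92\right) \left(21 + 57\right)}{4} = \frac{3 \left(\left(-144\right) 78\right)}{4} = \frac{3}{4} \left(-11232\right) = -8424$)
$y{\left(U \right)} = U \left(12 + U\right)$ ($y{\left(U \right)} = U \left(U + 12\right) = U \left(12 + U\right)$)
$S{\left(198 \right)} + y{\left(w \right)} = -8424 - 81 \left(12 - 81\right) = -8424 - -5589 = -8424 + 5589 = -2835$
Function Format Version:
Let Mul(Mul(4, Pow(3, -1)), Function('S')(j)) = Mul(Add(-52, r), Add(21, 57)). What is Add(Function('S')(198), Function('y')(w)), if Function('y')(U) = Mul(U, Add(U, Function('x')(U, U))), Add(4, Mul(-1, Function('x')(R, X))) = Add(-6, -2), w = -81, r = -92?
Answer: -2835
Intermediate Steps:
Function('x')(R, X) = 12 (Function('x')(R, X) = Add(4, Mul(-1, Add(-6, -2))) = Add(4, Mul(-1, -8)) = Add(4, 8) = 12)
Function('S')(j) = -8424 (Function('S')(j) = Mul(Rational(3, 4), Mul(Add(-52, -92), Add(21, 57))) = Mul(Rational(3, 4), Mul(-144, 78)) = Mul(Rational(3, 4), -11232) = -8424)
Function('y')(U) = Mul(U, Add(12, U)) (Function('y')(U) = Mul(U, Add(U, 12)) = Mul(U, Add(12, U)))
Add(Function('S')(198), Function('y')(w)) = Add(-8424, Mul(-81, Add(12, -81))) = Add(-8424, Mul(-81, -69)) = Add(-8424, 5589) = -2835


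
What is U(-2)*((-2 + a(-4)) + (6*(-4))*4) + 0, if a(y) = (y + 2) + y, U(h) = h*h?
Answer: -416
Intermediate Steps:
U(h) = h²
a(y) = 2 + 2*y (a(y) = (2 + y) + y = 2 + 2*y)
U(-2)*((-2 + a(-4)) + (6*(-4))*4) + 0 = (-2)²*((-2 + (2 + 2*(-4))) + (6*(-4))*4) + 0 = 4*((-2 + (2 - 8)) - 24*4) + 0 = 4*((-2 - 6) - 96) + 0 = 4*(-8 - 96) + 0 = 4*(-104) + 0 = -416 + 0 = -416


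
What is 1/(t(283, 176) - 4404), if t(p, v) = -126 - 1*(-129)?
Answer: -1/4401 ≈ -0.00022722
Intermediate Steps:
t(p, v) = 3 (t(p, v) = -126 + 129 = 3)
1/(t(283, 176) - 4404) = 1/(3 - 4404) = 1/(-4401) = -1/4401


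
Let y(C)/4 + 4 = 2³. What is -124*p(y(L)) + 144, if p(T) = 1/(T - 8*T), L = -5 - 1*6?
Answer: 4063/28 ≈ 145.11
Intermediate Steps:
L = -11 (L = -5 - 6 = -11)
y(C) = 16 (y(C) = -16 + 4*2³ = -16 + 4*8 = -16 + 32 = 16)
p(T) = -1/(7*T) (p(T) = 1/(-7*T) = -1/(7*T))
-124*p(y(L)) + 144 = -(-124)/(7*16) + 144 = -124*(-1/112) + 144 = 31/28 + 144 = 4063/28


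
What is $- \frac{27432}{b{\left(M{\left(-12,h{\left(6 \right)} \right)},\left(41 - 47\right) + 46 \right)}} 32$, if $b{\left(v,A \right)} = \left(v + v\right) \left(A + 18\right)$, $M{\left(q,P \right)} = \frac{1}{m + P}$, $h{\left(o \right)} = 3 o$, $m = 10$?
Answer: $- \frac{6144768}{29} \approx -2.1189 \cdot 10^{5}$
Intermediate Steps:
$M{\left(q,P \right)} = \frac{1}{10 + P}$
$b{\left(v,A \right)} = 2 v \left(18 + A\right)$
$- \frac{27432}{b{\left(M{\left(-12,h{\left(6 \right)} \right)},\left(41 - 47\right) + 46 \right)}} 32 = - \frac{27432}{2 \frac{1}{10 + 3 \cdot 6} \left(18 + \left(\left(41 - 47\right) + 46\right)\right)} 32 = - \frac{27432}{2 \frac{1}{10 + 18} \left(18 + \left(-6 + 46\right)\right)} 32 = - \frac{27432}{2 \cdot \frac{1}{28} \left(18 + 40\right)} 32 = - \frac{27432}{2 \cdot \frac{1}{28} \cdot 58} \cdot 32 = - \frac{27432}{\frac{29}{7}} \cdot 32 = \left(-27432\right) \frac{7}{29} \cdot 32 = \left(- \frac{192024}{29}\right) 32 = - \frac{6144768}{29}$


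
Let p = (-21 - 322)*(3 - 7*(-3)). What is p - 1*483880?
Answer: -492112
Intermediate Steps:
p = -8232 (p = -343*(3 + 21) = -343*24 = -8232)
p - 1*483880 = -8232 - 1*483880 = -8232 - 483880 = -492112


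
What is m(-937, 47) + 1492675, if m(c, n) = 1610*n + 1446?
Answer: 1569791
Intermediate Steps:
m(c, n) = 1446 + 1610*n
m(-937, 47) + 1492675 = (1446 + 1610*47) + 1492675 = (1446 + 75670) + 1492675 = 77116 + 1492675 = 1569791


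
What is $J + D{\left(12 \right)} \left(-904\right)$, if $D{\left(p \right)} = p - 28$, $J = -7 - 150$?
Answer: $14307$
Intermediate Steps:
$J = -157$ ($J = -7 - 150 = -157$)
$D{\left(p \right)} = -28 + p$
$J + D{\left(12 \right)} \left(-904\right) = -157 + \left(-28 + 12\right) \left(-904\right) = -157 - -14464 = -157 + 14464 = 14307$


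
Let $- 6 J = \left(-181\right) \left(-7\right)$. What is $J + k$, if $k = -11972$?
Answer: $- \frac{73099}{6} \approx -12183.0$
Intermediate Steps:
$J = - \frac{1267}{6}$ ($J = - \frac{\left(-181\right) \left(-7\right)}{6} = \left(- \frac{1}{6}\right) 1267 = - \frac{1267}{6} \approx -211.17$)
$J + k = - \frac{1267}{6} - 11972 = - \frac{73099}{6}$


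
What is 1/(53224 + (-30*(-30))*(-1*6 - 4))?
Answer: 1/44224 ≈ 2.2612e-5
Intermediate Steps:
1/(53224 + (-30*(-30))*(-1*6 - 4)) = 1/(53224 + 900*(-6 - 4)) = 1/(53224 + 900*(-10)) = 1/(53224 - 9000) = 1/44224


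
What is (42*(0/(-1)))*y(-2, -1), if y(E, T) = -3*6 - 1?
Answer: 0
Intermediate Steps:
y(E, T) = -19 (y(E, T) = -18 - 1 = -19)
(42*(0/(-1)))*y(-2, -1) = (42*(0/(-1)))*(-19) = (42*(0*(-1)))*(-19) = (42*0)*(-19) = 0*(-19) = 0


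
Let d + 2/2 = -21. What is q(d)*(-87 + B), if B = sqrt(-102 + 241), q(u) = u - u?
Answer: 0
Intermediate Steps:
d = -22 (d = -1 - 21 = -22)
q(u) = 0
B = sqrt(139) ≈ 11.790
q(d)*(-87 + B) = 0*(-87 + sqrt(139)) = 0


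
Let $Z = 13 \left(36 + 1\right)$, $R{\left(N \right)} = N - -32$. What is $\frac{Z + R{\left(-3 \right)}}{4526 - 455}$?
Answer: $\frac{170}{1357} \approx 0.12528$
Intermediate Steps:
$R{\left(N \right)} = 32 + N$ ($R{\left(N \right)} = N + 32 = 32 + N$)
$Z = 481$ ($Z = 13 \cdot 37 = 481$)
$\frac{Z + R{\left(-3 \right)}}{4526 - 455} = \frac{481 + \left(32 - 3\right)}{4526 - 455} = \frac{481 + 29}{4071} = 510 \cdot \frac{1}{4071} = \frac{170}{1357}$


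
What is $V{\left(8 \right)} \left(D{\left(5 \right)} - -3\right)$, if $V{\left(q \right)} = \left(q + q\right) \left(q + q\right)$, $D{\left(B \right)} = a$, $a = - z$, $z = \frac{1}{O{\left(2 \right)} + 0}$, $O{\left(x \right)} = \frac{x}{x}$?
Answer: $512$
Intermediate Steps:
$O{\left(x \right)} = 1$
$z = 1$ ($z = \frac{1}{1 + 0} = 1^{-1} = 1$)
$a = -1$ ($a = \left(-1\right) 1 = -1$)
$D{\left(B \right)} = -1$
$V{\left(q \right)} = 4 q^{2}$ ($V{\left(q \right)} = 2 q 2 q = 4 q^{2}$)
$V{\left(8 \right)} \left(D{\left(5 \right)} - -3\right) = 4 \cdot 8^{2} \left(-1 - -3\right) = 4 \cdot 64 \left(-1 + 3\right) = 256 \cdot 2 = 512$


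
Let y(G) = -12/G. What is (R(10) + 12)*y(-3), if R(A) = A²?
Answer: 448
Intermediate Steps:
(R(10) + 12)*y(-3) = (10² + 12)*(-12/(-3)) = (100 + 12)*(-12*(-⅓)) = 112*4 = 448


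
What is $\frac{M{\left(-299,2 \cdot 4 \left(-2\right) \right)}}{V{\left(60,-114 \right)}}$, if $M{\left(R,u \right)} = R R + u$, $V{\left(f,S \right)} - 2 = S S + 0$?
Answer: $\frac{89385}{12998} \approx 6.8768$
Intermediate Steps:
$V{\left(f,S \right)} = 2 + S^{2}$ ($V{\left(f,S \right)} = 2 + \left(S S + 0\right) = 2 + \left(S^{2} + 0\right) = 2 + S^{2}$)
$M{\left(R,u \right)} = u + R^{2}$ ($M{\left(R,u \right)} = R^{2} + u = u + R^{2}$)
$\frac{M{\left(-299,2 \cdot 4 \left(-2\right) \right)}}{V{\left(60,-114 \right)}} = \frac{2 \cdot 4 \left(-2\right) + \left(-299\right)^{2}}{2 + \left(-114\right)^{2}} = \frac{8 \left(-2\right) + 89401}{2 + 12996} = \frac{-16 + 89401}{12998} = 89385 \cdot \frac{1}{12998} = \frac{89385}{12998}$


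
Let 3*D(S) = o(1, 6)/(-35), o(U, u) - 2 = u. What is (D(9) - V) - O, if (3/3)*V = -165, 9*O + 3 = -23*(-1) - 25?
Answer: 52126/315 ≈ 165.48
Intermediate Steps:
o(U, u) = 2 + u
O = -5/9 (O = -⅓ + (-23*(-1) - 25)/9 = -⅓ + (23 - 25)/9 = -⅓ + (⅑)*(-2) = -⅓ - 2/9 = -5/9 ≈ -0.55556)
D(S) = -8/105 (D(S) = ((2 + 6)/(-35))/3 = (8*(-1/35))/3 = (⅓)*(-8/35) = -8/105)
V = -165
(D(9) - V) - O = (-8/105 - 1*(-165)) - 1*(-5/9) = (-8/105 + 165) + 5/9 = 17317/105 + 5/9 = 52126/315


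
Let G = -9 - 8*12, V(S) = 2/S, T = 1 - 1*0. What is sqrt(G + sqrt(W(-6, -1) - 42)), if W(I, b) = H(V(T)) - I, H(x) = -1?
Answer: sqrt(-105 + I*sqrt(37)) ≈ 0.29668 + 10.251*I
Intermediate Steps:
T = 1 (T = 1 + 0 = 1)
W(I, b) = -1 - I
G = -105 (G = -9 - 96 = -105)
sqrt(G + sqrt(W(-6, -1) - 42)) = sqrt(-105 + sqrt((-1 - 1*(-6)) - 42)) = sqrt(-105 + sqrt((-1 + 6) - 42)) = sqrt(-105 + sqrt(5 - 42)) = sqrt(-105 + sqrt(-37)) = sqrt(-105 + I*sqrt(37))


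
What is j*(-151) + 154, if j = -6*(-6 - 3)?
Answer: -8000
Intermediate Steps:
j = 54 (j = -6*(-9) = 54)
j*(-151) + 154 = 54*(-151) + 154 = -8154 + 154 = -8000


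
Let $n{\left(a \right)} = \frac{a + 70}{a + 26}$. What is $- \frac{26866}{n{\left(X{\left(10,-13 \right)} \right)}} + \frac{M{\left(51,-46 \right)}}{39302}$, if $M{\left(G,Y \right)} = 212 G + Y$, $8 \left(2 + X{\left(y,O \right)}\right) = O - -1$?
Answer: $- \frac{178622207}{19651} \approx -9089.7$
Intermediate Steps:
$X{\left(y,O \right)} = - \frac{15}{8} + \frac{O}{8}$ ($X{\left(y,O \right)} = -2 + \frac{O - -1}{8} = -2 + \frac{O + 1}{8} = -2 + \frac{1 + O}{8} = -2 + \left(\frac{1}{8} + \frac{O}{8}\right) = - \frac{15}{8} + \frac{O}{8}$)
$n{\left(a \right)} = \frac{70 + a}{26 + a}$
$M{\left(G,Y \right)} = Y + 212 G$
$- \frac{26866}{n{\left(X{\left(10,-13 \right)} \right)}} + \frac{M{\left(51,-46 \right)}}{39302} = - \frac{26866}{\frac{1}{26 + \left(- \frac{15}{8} + \frac{1}{8} \left(-13\right)\right)} \left(70 + \left(- \frac{15}{8} + \frac{1}{8} \left(-13\right)\right)\right)} + \frac{-46 + 212 \cdot 51}{39302} = - \frac{26866}{\frac{1}{26 - \frac{7}{2}} \left(70 - \frac{7}{2}\right)} + \left(-46 + 10812\right) \frac{1}{39302} = - \frac{26866}{\frac{1}{26 - \frac{7}{2}} \left(70 - \frac{7}{2}\right)} + 10766 \cdot \frac{1}{39302} = - \frac{26866}{\frac{1}{\frac{45}{2}} \cdot \frac{133}{2}} + \frac{5383}{19651} = - \frac{26866}{\frac{2}{45} \cdot \frac{133}{2}} + \frac{5383}{19651} = - \frac{26866}{\frac{133}{45}} + \frac{5383}{19651} = \left(-26866\right) \frac{45}{133} + \frac{5383}{19651} = -9090 + \frac{5383}{19651} = - \frac{178622207}{19651}$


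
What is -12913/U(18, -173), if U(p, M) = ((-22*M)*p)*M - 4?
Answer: 12913/11851888 ≈ 0.0010895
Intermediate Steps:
U(p, M) = -4 - 22*p*M**2 (U(p, M) = (-22*M*p)*M - 4 = -22*p*M**2 - 4 = -4 - 22*p*M**2)
-12913/U(18, -173) = -12913/(-4 - 22*18*(-173)**2) = -12913/(-4 - 22*18*29929) = -12913/(-4 - 11851884) = -12913/(-11851888) = -12913*(-1/11851888) = 12913/11851888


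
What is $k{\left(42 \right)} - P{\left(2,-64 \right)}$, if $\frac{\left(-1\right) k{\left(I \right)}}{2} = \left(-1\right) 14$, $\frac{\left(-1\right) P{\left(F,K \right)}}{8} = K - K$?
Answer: $28$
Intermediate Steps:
$P{\left(F,K \right)} = 0$ ($P{\left(F,K \right)} = - 8 \left(K - K\right) = \left(-8\right) 0 = 0$)
$k{\left(I \right)} = 28$ ($k{\left(I \right)} = - 2 \left(\left(-1\right) 14\right) = \left(-2\right) \left(-14\right) = 28$)
$k{\left(42 \right)} - P{\left(2,-64 \right)} = 28 - 0 = 28 + 0 = 28$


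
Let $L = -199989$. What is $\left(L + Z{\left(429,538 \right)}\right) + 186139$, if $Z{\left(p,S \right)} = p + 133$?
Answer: $-13288$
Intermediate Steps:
$Z{\left(p,S \right)} = 133 + p$
$\left(L + Z{\left(429,538 \right)}\right) + 186139 = \left(-199989 + \left(133 + 429\right)\right) + 186139 = \left(-199989 + 562\right) + 186139 = -199427 + 186139 = -13288$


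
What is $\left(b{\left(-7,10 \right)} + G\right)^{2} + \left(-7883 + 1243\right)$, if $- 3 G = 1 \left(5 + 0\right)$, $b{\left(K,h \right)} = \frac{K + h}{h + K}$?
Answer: $- \frac{59756}{9} \approx -6639.6$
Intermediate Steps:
$b{\left(K,h \right)} = 1$ ($b{\left(K,h \right)} = \frac{K + h}{K + h} = 1$)
$G = - \frac{5}{3}$ ($G = - \frac{1 \left(5 + 0\right)}{3} = - \frac{1 \cdot 5}{3} = \left(- \frac{1}{3}\right) 5 = - \frac{5}{3} \approx -1.6667$)
$\left(b{\left(-7,10 \right)} + G\right)^{2} + \left(-7883 + 1243\right) = \left(1 - \frac{5}{3}\right)^{2} + \left(-7883 + 1243\right) = \left(- \frac{2}{3}\right)^{2} - 6640 = \frac{4}{9} - 6640 = - \frac{59756}{9}$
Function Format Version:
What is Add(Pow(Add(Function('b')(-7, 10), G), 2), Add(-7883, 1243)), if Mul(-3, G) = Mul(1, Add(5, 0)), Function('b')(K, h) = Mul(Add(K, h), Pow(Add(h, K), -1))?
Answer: Rational(-59756, 9) ≈ -6639.6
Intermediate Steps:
Function('b')(K, h) = 1 (Function('b')(K, h) = Mul(Add(K, h), Pow(Add(K, h), -1)) = 1)
G = Rational(-5, 3) (G = Mul(Rational(-1, 3), Mul(1, Add(5, 0))) = Mul(Rational(-1, 3), Mul(1, 5)) = Mul(Rational(-1, 3), 5) = Rational(-5, 3) ≈ -1.6667)
Add(Pow(Add(Function('b')(-7, 10), G), 2), Add(-7883, 1243)) = Add(Pow(Add(1, Rational(-5, 3)), 2), Add(-7883, 1243)) = Add(Pow(Rational(-2, 3), 2), -6640) = Add(Rational(4, 9), -6640) = Rational(-59756, 9)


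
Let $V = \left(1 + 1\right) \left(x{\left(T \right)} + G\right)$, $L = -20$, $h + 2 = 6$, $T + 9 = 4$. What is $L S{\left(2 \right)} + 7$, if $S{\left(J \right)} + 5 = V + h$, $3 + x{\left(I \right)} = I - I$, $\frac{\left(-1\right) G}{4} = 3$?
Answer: $627$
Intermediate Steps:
$G = -12$ ($G = \left(-4\right) 3 = -12$)
$T = -5$ ($T = -9 + 4 = -5$)
$h = 4$ ($h = -2 + 6 = 4$)
$x{\left(I \right)} = -3$ ($x{\left(I \right)} = -3 + \left(I - I\right) = -3 + 0 = -3$)
$V = -30$ ($V = \left(1 + 1\right) \left(-3 - 12\right) = 2 \left(-15\right) = -30$)
$S{\left(J \right)} = -31$ ($S{\left(J \right)} = -5 + \left(-30 + 4\right) = -5 - 26 = -31$)
$L S{\left(2 \right)} + 7 = \left(-20\right) \left(-31\right) + 7 = 620 + 7 = 627$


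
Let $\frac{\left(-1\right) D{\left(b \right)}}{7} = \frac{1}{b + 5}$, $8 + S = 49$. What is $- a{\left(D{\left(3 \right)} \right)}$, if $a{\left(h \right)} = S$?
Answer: $-41$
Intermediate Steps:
$S = 41$ ($S = -8 + 49 = 41$)
$D{\left(b \right)} = - \frac{7}{5 + b}$ ($D{\left(b \right)} = - \frac{7}{b + 5} = - \frac{7}{5 + b}$)
$a{\left(h \right)} = 41$
$- a{\left(D{\left(3 \right)} \right)} = \left(-1\right) 41 = -41$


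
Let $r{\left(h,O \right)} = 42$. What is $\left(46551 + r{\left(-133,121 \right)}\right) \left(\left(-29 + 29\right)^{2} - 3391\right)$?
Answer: $-157996863$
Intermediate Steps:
$\left(46551 + r{\left(-133,121 \right)}\right) \left(\left(-29 + 29\right)^{2} - 3391\right) = \left(46551 + 42\right) \left(\left(-29 + 29\right)^{2} - 3391\right) = 46593 \left(0^{2} - 3391\right) = 46593 \left(0 - 3391\right) = 46593 \left(-3391\right) = -157996863$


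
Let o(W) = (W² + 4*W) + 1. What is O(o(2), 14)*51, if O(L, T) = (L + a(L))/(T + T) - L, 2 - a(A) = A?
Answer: -9231/14 ≈ -659.36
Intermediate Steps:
a(A) = 2 - A
o(W) = 1 + W² + 4*W
O(L, T) = 1/T - L (O(L, T) = (L + (2 - L))/(T + T) - L = 2/((2*T)) - L = 2*(1/(2*T)) - L = 1/T - L)
O(o(2), 14)*51 = (1/14 - (1 + 2² + 4*2))*51 = (1/14 - (1 + 4 + 8))*51 = (1/14 - 1*13)*51 = (1/14 - 13)*51 = -181/14*51 = -9231/14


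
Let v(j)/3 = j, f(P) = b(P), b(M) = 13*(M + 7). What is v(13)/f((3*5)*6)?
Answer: 3/97 ≈ 0.030928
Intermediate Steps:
b(M) = 91 + 13*M (b(M) = 13*(7 + M) = 91 + 13*M)
f(P) = 91 + 13*P
v(j) = 3*j
v(13)/f((3*5)*6) = (3*13)/(91 + 13*((3*5)*6)) = 39/(91 + 13*(15*6)) = 39/(91 + 13*90) = 39/(91 + 1170) = 39/1261 = 39*(1/1261) = 3/97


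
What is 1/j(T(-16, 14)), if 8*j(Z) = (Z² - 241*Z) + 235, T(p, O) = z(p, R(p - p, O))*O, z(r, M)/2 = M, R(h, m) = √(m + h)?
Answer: -89688/511810535 - 53984*√14/511810535 ≈ -0.00056989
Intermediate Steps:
R(h, m) = √(h + m)
z(r, M) = 2*M
T(p, O) = 2*O^(3/2) (T(p, O) = (2*√((p - p) + O))*O = (2*√(0 + O))*O = (2*√O)*O = 2*O^(3/2))
j(Z) = 235/8 - 241*Z/8 + Z²/8 (j(Z) = ((Z² - 241*Z) + 235)/8 = (235 + Z² - 241*Z)/8 = 235/8 - 241*Z/8 + Z²/8)
1/j(T(-16, 14)) = 1/(235/8 - 241*14^(3/2)/4 + (2*14^(3/2))²/8) = 1/(235/8 - 241*14*√14/4 + (2*(14*√14))²/8) = 1/(235/8 - 1687*√14/2 + (28*√14)²/8) = 1/(235/8 - 1687*√14/2 + (⅛)*10976) = 1/(235/8 - 1687*√14/2 + 1372) = 1/(11211/8 - 1687*√14/2)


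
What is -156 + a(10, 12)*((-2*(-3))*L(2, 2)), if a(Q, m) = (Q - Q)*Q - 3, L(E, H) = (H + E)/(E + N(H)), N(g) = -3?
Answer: -84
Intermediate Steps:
L(E, H) = (E + H)/(-3 + E) (L(E, H) = (H + E)/(E - 3) = (E + H)/(-3 + E))
a(Q, m) = -3 (a(Q, m) = 0*Q - 3 = 0 - 3 = -3)
-156 + a(10, 12)*((-2*(-3))*L(2, 2)) = -156 - 3*(-2*(-3))*(2 + 2)/(-3 + 2) = -156 - 18*4/(-1) = -156 - 18*(-1*4) = -156 - 18*(-4) = -156 - 3*(-24) = -156 + 72 = -84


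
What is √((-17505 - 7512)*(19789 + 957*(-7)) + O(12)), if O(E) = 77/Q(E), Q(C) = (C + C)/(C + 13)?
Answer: I*√47156032770/12 ≈ 18096.0*I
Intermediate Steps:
Q(C) = 2*C/(13 + C) (Q(C) = (2*C)/(13 + C) = 2*C/(13 + C))
O(E) = 77*(13 + E)/(2*E) (O(E) = 77/((2*E/(13 + E))) = 77*((13 + E)/(2*E)) = 77*(13 + E)/(2*E))
√((-17505 - 7512)*(19789 + 957*(-7)) + O(12)) = √((-17505 - 7512)*(19789 + 957*(-7)) + (77/2)*(13 + 12)/12) = √(-25017*(19789 - 6699) + (77/2)*(1/12)*25) = √(-25017*13090 + 1925/24) = √(-327472530 + 1925/24) = √(-7859338795/24) = I*√47156032770/12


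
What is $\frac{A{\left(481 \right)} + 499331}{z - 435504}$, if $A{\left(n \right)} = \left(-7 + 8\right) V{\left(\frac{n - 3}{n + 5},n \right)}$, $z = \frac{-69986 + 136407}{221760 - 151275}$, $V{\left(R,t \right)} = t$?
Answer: $- \frac{277395660}{241704197} \approx -1.1477$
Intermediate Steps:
$z = \frac{523}{555}$ ($z = \frac{66421}{70485} = 66421 \cdot \frac{1}{70485} = \frac{523}{555} \approx 0.94234$)
$A{\left(n \right)} = n$ ($A{\left(n \right)} = \left(-7 + 8\right) n = 1 n = n$)
$\frac{A{\left(481 \right)} + 499331}{z - 435504} = \frac{481 + 499331}{\frac{523}{555} - 435504} = \frac{499812}{- \frac{241704197}{555}} = 499812 \left(- \frac{555}{241704197}\right) = - \frac{277395660}{241704197}$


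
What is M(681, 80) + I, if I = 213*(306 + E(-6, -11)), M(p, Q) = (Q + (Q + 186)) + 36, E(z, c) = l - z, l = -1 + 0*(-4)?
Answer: 66625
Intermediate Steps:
l = -1 (l = -1 + 0 = -1)
E(z, c) = -1 - z
M(p, Q) = 222 + 2*Q (M(p, Q) = (Q + (186 + Q)) + 36 = (186 + 2*Q) + 36 = 222 + 2*Q)
I = 66243 (I = 213*(306 + (-1 - 1*(-6))) = 213*(306 + (-1 + 6)) = 213*(306 + 5) = 213*311 = 66243)
M(681, 80) + I = (222 + 2*80) + 66243 = (222 + 160) + 66243 = 382 + 66243 = 66625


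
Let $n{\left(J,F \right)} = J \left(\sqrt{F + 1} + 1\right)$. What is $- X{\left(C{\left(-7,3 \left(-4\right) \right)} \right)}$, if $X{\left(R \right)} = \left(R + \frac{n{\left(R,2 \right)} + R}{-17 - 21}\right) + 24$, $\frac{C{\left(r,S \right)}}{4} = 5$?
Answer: $- \frac{816}{19} + \frac{10 \sqrt{3}}{19} \approx -42.036$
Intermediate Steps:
$C{\left(r,S \right)} = 20$ ($C{\left(r,S \right)} = 4 \cdot 5 = 20$)
$n{\left(J,F \right)} = J \left(1 + \sqrt{1 + F}\right)$ ($n{\left(J,F \right)} = J \left(\sqrt{1 + F} + 1\right) = J \left(1 + \sqrt{1 + F}\right)$)
$X{\left(R \right)} = 24 + \frac{37 R}{38} - \frac{R \left(1 + \sqrt{3}\right)}{38}$ ($X{\left(R \right)} = \left(R + \frac{R \left(1 + \sqrt{1 + 2}\right) + R}{-17 - 21}\right) + 24 = \left(R + \frac{R \left(1 + \sqrt{3}\right) + R}{-38}\right) + 24 = \left(R + \left(R + R \left(1 + \sqrt{3}\right)\right) \left(- \frac{1}{38}\right)\right) + 24 = \left(R - \left(\frac{R}{38} + \frac{R \left(1 + \sqrt{3}\right)}{38}\right)\right) + 24 = \left(\frac{37 R}{38} - \frac{R \left(1 + \sqrt{3}\right)}{38}\right) + 24 = 24 + \frac{37 R}{38} - \frac{R \left(1 + \sqrt{3}\right)}{38}$)
$- X{\left(C{\left(-7,3 \left(-4\right) \right)} \right)} = - (24 + \frac{18}{19} \cdot 20 - \frac{10 \sqrt{3}}{19}) = - (24 + \frac{360}{19} - \frac{10 \sqrt{3}}{19}) = - (\frac{816}{19} - \frac{10 \sqrt{3}}{19}) = - \frac{816}{19} + \frac{10 \sqrt{3}}{19}$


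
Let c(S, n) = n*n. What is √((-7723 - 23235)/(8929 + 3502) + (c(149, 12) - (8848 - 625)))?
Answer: I*√1248830778017/12431 ≈ 89.897*I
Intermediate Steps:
c(S, n) = n²
√((-7723 - 23235)/(8929 + 3502) + (c(149, 12) - (8848 - 625))) = √((-7723 - 23235)/(8929 + 3502) + (12² - (8848 - 625))) = √(-30958/12431 + (144 - 1*8223)) = √(-30958*1/12431 + (144 - 8223)) = √(-30958/12431 - 8079) = √(-100461007/12431) = I*√1248830778017/12431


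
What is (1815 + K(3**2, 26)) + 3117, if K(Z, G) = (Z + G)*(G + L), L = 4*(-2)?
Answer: 5562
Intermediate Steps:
L = -8
K(Z, G) = (-8 + G)*(G + Z) (K(Z, G) = (Z + G)*(G - 8) = (G + Z)*(-8 + G) = (-8 + G)*(G + Z))
(1815 + K(3**2, 26)) + 3117 = (1815 + (26**2 - 8*26 - 8*3**2 + 26*3**2)) + 3117 = (1815 + (676 - 208 - 8*9 + 26*9)) + 3117 = (1815 + (676 - 208 - 72 + 234)) + 3117 = (1815 + 630) + 3117 = 2445 + 3117 = 5562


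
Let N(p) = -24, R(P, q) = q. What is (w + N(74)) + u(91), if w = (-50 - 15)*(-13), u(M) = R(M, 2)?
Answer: 823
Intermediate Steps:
u(M) = 2
w = 845 (w = -65*(-13) = 845)
(w + N(74)) + u(91) = (845 - 24) + 2 = 821 + 2 = 823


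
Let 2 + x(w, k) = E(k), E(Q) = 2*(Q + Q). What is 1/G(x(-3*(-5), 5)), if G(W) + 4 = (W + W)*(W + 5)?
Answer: 1/824 ≈ 0.0012136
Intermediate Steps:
E(Q) = 4*Q (E(Q) = 2*(2*Q) = 4*Q)
x(w, k) = -2 + 4*k
G(W) = -4 + 2*W*(5 + W) (G(W) = -4 + (W + W)*(W + 5) = -4 + (2*W)*(5 + W) = -4 + 2*W*(5 + W))
1/G(x(-3*(-5), 5)) = 1/(-4 + 2*(-2 + 4*5)² + 10*(-2 + 4*5)) = 1/(-4 + 2*(-2 + 20)² + 10*(-2 + 20)) = 1/(-4 + 2*18² + 10*18) = 1/(-4 + 2*324 + 180) = 1/(-4 + 648 + 180) = 1/824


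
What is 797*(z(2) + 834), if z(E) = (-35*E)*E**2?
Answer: 441538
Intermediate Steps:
z(E) = -35*E**3
797*(z(2) + 834) = 797*(-35*2**3 + 834) = 797*(-35*8 + 834) = 797*(-280 + 834) = 797*554 = 441538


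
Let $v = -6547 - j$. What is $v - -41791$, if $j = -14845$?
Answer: $50089$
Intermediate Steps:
$v = 8298$ ($v = -6547 - -14845 = -6547 + 14845 = 8298$)
$v - -41791 = 8298 - -41791 = 8298 + 41791 = 50089$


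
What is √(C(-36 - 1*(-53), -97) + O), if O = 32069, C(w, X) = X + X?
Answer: 25*√51 ≈ 178.54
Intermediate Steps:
C(w, X) = 2*X
√(C(-36 - 1*(-53), -97) + O) = √(2*(-97) + 32069) = √(-194 + 32069) = √31875 = 25*√51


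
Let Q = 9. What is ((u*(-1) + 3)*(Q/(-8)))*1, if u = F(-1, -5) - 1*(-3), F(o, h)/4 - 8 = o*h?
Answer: 117/2 ≈ 58.500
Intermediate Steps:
F(o, h) = 32 + 4*h*o (F(o, h) = 32 + 4*(o*h) = 32 + 4*(h*o) = 32 + 4*h*o)
u = 55 (u = (32 + 4*(-5)*(-1)) - 1*(-3) = (32 + 20) + 3 = 52 + 3 = 55)
((u*(-1) + 3)*(Q/(-8)))*1 = ((55*(-1) + 3)*(9/(-8)))*1 = ((-55 + 3)*(9*(-⅛)))*1 = -52*(-9/8)*1 = (117/2)*1 = 117/2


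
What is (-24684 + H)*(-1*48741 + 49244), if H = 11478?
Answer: -6642618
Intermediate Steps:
(-24684 + H)*(-1*48741 + 49244) = (-24684 + 11478)*(-1*48741 + 49244) = -13206*(-48741 + 49244) = -13206*503 = -6642618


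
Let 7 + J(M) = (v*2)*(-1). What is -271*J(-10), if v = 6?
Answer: 5149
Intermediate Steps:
J(M) = -19 (J(M) = -7 + (6*2)*(-1) = -7 + 12*(-1) = -7 - 12 = -19)
-271*J(-10) = -271*(-19) = 5149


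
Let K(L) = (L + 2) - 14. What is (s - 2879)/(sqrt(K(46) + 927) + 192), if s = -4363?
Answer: -7242/223 ≈ -32.475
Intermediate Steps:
K(L) = -12 + L (K(L) = (2 + L) - 14 = -12 + L)
(s - 2879)/(sqrt(K(46) + 927) + 192) = (-4363 - 2879)/(sqrt((-12 + 46) + 927) + 192) = -7242/(sqrt(34 + 927) + 192) = -7242/(sqrt(961) + 192) = -7242/(31 + 192) = -7242/223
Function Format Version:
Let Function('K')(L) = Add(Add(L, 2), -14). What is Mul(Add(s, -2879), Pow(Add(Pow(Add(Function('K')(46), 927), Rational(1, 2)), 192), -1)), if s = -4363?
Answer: Rational(-7242, 223) ≈ -32.475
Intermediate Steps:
Function('K')(L) = Add(-12, L) (Function('K')(L) = Add(Add(2, L), -14) = Add(-12, L))
Mul(Add(s, -2879), Pow(Add(Pow(Add(Function('K')(46), 927), Rational(1, 2)), 192), -1)) = Mul(Add(-4363, -2879), Pow(Add(Pow(Add(Add(-12, 46), 927), Rational(1, 2)), 192), -1)) = Mul(-7242, Pow(Add(Pow(Add(34, 927), Rational(1, 2)), 192), -1)) = Mul(-7242, Pow(Add(Pow(961, Rational(1, 2)), 192), -1)) = Mul(-7242, Pow(Add(31, 192), -1)) = Mul(-7242, Pow(223, -1)) = Mul(-7242, Rational(1, 223)) = Rational(-7242, 223)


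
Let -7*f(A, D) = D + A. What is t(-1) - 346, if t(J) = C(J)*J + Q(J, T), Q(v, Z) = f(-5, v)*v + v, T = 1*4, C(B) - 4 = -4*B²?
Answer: -2435/7 ≈ -347.86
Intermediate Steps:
f(A, D) = -A/7 - D/7 (f(A, D) = -(D + A)/7 = -(A + D)/7 = -A/7 - D/7)
C(B) = 4 - 4*B²
T = 4
Q(v, Z) = v + v*(5/7 - v/7) (Q(v, Z) = (-⅐*(-5) - v/7)*v + v = (5/7 - v/7)*v + v = v*(5/7 - v/7) + v = v + v*(5/7 - v/7))
t(J) = J*(4 - 4*J²) + J*(12 - J)/7 (t(J) = (4 - 4*J²)*J + J*(12 - J)/7 = J*(4 - 4*J²) + J*(12 - J)/7)
t(-1) - 346 = (⅐)*(-1)*(40 - 1*(-1) - 28*(-1)²) - 346 = (⅐)*(-1)*(40 + 1 - 28*1) - 346 = (⅐)*(-1)*(40 + 1 - 28) - 346 = (⅐)*(-1)*13 - 346 = -13/7 - 346 = -2435/7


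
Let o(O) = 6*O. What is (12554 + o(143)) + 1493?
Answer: 14905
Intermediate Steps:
(12554 + o(143)) + 1493 = (12554 + 6*143) + 1493 = (12554 + 858) + 1493 = 13412 + 1493 = 14905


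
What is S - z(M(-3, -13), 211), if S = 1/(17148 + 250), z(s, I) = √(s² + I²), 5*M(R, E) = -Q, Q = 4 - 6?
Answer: 1/17398 - √1113029/5 ≈ -211.00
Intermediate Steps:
Q = -2
M(R, E) = ⅖ (M(R, E) = (-1*(-2))/5 = (⅕)*2 = ⅖)
z(s, I) = √(I² + s²)
S = 1/17398 ≈ 5.7478e-5
S - z(M(-3, -13), 211) = 1/17398 - √(211² + (⅖)²) = 1/17398 - √(44521 + 4/25) = 1/17398 - √(1113029/25) = 1/17398 - √1113029/5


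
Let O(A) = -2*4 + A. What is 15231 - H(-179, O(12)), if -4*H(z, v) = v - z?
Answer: 61107/4 ≈ 15277.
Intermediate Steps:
O(A) = -8 + A
H(z, v) = -v/4 + z/4 (H(z, v) = -(v - z)/4 = -v/4 + z/4)
15231 - H(-179, O(12)) = 15231 - (-(-8 + 12)/4 + (1/4)*(-179)) = 15231 - (-1/4*4 - 179/4) = 15231 - (-1 - 179/4) = 15231 - 1*(-183/4) = 15231 + 183/4 = 61107/4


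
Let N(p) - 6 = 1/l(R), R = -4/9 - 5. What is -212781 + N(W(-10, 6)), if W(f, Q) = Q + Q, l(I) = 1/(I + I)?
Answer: -1915073/9 ≈ -2.1279e+5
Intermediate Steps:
R = -49/9 (R = -4*1/9 - 5 = -4/9 - 5 = -49/9 ≈ -5.4444)
l(I) = 1/(2*I)
W(f, Q) = 2*Q
N(p) = -44/9 (N(p) = 6 + 1/(1/(2*(-49/9))) = 6 + 1/((1/2)*(-9/49)) = 6 + 1/(-9/98) = 6 - 98/9 = -44/9)
-212781 + N(W(-10, 6)) = -212781 - 44/9 = -1915073/9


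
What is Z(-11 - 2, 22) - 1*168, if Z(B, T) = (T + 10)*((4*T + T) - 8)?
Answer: 3096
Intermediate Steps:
Z(B, T) = (-8 + 5*T)*(10 + T) (Z(B, T) = (10 + T)*(5*T - 8) = (10 + T)*(-8 + 5*T) = (-8 + 5*T)*(10 + T))
Z(-11 - 2, 22) - 1*168 = (-80 + 5*22² + 42*22) - 1*168 = (-80 + 5*484 + 924) - 168 = (-80 + 2420 + 924) - 168 = 3264 - 168 = 3096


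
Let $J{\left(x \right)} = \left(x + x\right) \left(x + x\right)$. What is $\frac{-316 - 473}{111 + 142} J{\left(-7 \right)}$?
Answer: $- \frac{154644}{253} \approx -611.24$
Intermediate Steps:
$J{\left(x \right)} = 4 x^{2}$ ($J{\left(x \right)} = 2 x 2 x = 4 x^{2}$)
$\frac{-316 - 473}{111 + 142} J{\left(-7 \right)} = \frac{-316 - 473}{111 + 142} \cdot 4 \left(-7\right)^{2} = - \frac{789}{253} \cdot 4 \cdot 49 = \left(-789\right) \frac{1}{253} \cdot 196 = \left(- \frac{789}{253}\right) 196 = - \frac{154644}{253}$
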